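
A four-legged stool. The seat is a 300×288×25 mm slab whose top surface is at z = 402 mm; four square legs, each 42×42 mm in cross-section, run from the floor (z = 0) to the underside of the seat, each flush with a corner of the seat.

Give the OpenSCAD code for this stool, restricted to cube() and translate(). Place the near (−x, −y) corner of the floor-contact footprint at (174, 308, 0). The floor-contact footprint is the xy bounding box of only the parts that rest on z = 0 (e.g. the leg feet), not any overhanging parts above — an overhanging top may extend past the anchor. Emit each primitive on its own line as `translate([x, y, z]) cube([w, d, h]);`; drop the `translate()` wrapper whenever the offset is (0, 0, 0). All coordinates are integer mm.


translate([174, 308, 377]) cube([300, 288, 25]);
translate([174, 308, 0]) cube([42, 42, 377]);
translate([432, 308, 0]) cube([42, 42, 377]);
translate([174, 554, 0]) cube([42, 42, 377]);
translate([432, 554, 0]) cube([42, 42, 377]);


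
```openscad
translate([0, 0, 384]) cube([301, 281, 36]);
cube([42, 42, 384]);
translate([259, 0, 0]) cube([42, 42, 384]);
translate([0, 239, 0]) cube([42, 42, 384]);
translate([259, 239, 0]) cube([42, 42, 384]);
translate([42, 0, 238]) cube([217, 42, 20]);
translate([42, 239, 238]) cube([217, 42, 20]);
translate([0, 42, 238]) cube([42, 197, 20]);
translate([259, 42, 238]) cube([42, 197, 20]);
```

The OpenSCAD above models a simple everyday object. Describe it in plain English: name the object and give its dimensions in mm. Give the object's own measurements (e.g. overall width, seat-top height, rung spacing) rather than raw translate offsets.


A four-legged stool. The seat is a 301×281×36 mm slab whose top surface is at z = 420 mm; four square legs, each 42×42 mm in cross-section, run from the floor (z = 0) to the underside of the seat, each flush with a corner of the seat. Four stretchers, 42 mm wide and 20 mm tall, connect adjacent legs with their undersides at z = 238 mm, each running between the inner faces of the legs it joins and aligned with the legs' outer faces on the other axis.


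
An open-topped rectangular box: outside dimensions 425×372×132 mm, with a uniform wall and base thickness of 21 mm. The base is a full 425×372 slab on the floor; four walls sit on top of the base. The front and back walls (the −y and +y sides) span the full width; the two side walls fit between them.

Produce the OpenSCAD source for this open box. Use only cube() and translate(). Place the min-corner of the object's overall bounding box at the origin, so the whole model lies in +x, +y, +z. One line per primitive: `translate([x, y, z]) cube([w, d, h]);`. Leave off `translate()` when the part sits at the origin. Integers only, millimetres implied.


cube([425, 372, 21]);
translate([0, 0, 21]) cube([425, 21, 111]);
translate([0, 351, 21]) cube([425, 21, 111]);
translate([0, 21, 21]) cube([21, 330, 111]);
translate([404, 21, 21]) cube([21, 330, 111]);


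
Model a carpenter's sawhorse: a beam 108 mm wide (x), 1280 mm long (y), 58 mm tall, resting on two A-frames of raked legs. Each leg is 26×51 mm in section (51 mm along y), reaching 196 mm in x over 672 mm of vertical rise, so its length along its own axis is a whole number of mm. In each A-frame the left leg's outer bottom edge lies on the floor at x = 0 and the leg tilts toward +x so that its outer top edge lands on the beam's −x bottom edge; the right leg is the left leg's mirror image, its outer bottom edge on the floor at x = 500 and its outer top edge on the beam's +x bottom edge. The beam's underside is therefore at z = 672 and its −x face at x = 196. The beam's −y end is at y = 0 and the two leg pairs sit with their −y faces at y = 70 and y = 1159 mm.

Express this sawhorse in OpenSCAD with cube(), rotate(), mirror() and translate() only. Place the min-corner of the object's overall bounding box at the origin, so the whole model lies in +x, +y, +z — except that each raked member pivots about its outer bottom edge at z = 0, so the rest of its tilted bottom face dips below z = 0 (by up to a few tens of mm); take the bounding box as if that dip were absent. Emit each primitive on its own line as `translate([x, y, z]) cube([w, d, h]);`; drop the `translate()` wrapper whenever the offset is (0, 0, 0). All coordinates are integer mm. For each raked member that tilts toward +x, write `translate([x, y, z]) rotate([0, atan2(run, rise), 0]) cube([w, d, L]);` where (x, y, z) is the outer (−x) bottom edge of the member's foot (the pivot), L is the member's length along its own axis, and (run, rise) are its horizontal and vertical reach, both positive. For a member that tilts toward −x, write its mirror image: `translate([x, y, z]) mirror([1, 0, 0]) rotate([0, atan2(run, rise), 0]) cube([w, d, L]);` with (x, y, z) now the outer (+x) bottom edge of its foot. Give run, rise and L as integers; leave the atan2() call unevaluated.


translate([196, 0, 672]) cube([108, 1280, 58]);
translate([0, 70, 0]) rotate([0, atan2(196, 672), 0]) cube([26, 51, 700]);
translate([500, 70, 0]) mirror([1, 0, 0]) rotate([0, atan2(196, 672), 0]) cube([26, 51, 700]);
translate([0, 1159, 0]) rotate([0, atan2(196, 672), 0]) cube([26, 51, 700]);
translate([500, 1159, 0]) mirror([1, 0, 0]) rotate([0, atan2(196, 672), 0]) cube([26, 51, 700]);


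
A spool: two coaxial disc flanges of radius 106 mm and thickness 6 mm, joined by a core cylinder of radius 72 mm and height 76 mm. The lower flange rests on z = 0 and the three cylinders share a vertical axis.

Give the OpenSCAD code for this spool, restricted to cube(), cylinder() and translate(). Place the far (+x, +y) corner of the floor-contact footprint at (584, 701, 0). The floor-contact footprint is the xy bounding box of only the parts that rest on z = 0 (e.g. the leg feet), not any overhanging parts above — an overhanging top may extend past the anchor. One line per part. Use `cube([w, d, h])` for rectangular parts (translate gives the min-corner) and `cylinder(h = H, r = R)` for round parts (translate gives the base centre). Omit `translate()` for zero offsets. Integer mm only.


translate([478, 595, 0]) cylinder(h = 6, r = 106);
translate([478, 595, 6]) cylinder(h = 76, r = 72);
translate([478, 595, 82]) cylinder(h = 6, r = 106);


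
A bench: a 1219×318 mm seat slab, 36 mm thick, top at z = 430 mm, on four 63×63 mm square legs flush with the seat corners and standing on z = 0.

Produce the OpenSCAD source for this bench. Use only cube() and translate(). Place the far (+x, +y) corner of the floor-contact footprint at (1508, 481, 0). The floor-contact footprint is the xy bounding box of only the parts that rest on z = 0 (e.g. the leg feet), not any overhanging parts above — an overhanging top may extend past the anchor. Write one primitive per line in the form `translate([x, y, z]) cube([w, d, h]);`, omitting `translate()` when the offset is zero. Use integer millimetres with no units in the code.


// leg_h = 430 − 36 = 394
translate([289, 163, 394]) cube([1219, 318, 36]);
translate([289, 163, 0]) cube([63, 63, 394]);
translate([289, 418, 0]) cube([63, 63, 394]);
translate([1445, 163, 0]) cube([63, 63, 394]);
translate([1445, 418, 0]) cube([63, 63, 394]);


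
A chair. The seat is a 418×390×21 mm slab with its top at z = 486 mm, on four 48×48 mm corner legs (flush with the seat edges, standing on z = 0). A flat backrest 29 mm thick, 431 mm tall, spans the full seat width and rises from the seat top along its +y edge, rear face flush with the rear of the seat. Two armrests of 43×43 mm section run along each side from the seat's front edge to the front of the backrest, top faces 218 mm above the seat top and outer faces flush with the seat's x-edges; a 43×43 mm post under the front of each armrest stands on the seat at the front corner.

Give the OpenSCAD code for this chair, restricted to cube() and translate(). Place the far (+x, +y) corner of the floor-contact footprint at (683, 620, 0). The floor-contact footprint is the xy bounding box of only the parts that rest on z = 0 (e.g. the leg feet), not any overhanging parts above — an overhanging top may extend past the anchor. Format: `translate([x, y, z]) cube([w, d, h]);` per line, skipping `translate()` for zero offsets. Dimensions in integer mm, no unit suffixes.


// leg_h = 486 - 21 = 465
// arm post h = 218 - 43 = 175
translate([265, 230, 465]) cube([418, 390, 21]);
translate([265, 230, 0]) cube([48, 48, 465]);
translate([635, 230, 0]) cube([48, 48, 465]);
translate([265, 572, 0]) cube([48, 48, 465]);
translate([635, 572, 0]) cube([48, 48, 465]);
translate([265, 591, 486]) cube([418, 29, 431]);
translate([265, 230, 661]) cube([43, 361, 43]);
translate([640, 230, 661]) cube([43, 361, 43]);
translate([265, 230, 486]) cube([43, 43, 175]);
translate([640, 230, 486]) cube([43, 43, 175]);


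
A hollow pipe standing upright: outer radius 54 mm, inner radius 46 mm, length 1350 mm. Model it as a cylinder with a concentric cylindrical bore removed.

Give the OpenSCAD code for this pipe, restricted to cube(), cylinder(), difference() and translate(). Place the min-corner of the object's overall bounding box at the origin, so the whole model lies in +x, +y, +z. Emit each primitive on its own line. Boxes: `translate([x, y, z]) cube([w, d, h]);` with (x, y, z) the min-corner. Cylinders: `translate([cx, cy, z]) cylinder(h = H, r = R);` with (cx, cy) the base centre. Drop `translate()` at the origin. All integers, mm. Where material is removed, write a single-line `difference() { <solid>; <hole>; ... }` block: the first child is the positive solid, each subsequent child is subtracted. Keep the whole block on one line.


difference() { translate([54, 54, 0]) cylinder(h = 1350, r = 54); translate([54, 54, 0]) cylinder(h = 1350, r = 46); }


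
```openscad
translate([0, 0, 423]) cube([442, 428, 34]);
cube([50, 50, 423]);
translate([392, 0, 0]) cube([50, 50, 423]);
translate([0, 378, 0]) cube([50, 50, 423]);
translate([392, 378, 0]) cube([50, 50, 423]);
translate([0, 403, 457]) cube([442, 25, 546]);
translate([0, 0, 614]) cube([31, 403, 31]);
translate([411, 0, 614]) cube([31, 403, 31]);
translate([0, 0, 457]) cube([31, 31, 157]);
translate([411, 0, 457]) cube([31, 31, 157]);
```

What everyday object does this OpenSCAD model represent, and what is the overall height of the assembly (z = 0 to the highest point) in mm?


A chair. The overall height is 1003 mm.

A slab on four corner posts with a tall panel at the back — a chair. The seat slab sits at z = 423 with thickness 34, and the 546 mm backrest starts at the seat top, so the overall height is 423 + 34 + 546 = 1003 mm.


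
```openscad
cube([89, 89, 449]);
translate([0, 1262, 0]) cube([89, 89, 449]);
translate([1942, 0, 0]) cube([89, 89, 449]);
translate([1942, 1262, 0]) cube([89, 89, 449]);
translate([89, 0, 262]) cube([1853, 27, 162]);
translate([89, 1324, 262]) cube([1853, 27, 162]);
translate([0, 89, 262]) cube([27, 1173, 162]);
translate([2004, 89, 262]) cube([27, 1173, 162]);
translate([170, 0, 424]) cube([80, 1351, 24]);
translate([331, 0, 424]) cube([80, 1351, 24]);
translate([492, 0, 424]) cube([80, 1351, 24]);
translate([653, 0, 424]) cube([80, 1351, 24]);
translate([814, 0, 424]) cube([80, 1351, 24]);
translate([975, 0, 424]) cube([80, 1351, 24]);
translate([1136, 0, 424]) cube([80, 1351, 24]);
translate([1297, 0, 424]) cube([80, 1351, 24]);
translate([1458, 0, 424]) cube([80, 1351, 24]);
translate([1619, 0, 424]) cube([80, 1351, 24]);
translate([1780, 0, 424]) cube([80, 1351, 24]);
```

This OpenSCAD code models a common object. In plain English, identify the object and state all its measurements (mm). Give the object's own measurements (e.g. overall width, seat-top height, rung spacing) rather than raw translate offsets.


A bed frame 2031 mm long (x) by 1351 mm wide (y). Four 89×89 mm corner posts, 449 mm tall, at the corners of the footprint. Four rails of 27 mm thickness and 162 mm height run between adjacent posts with their undersides at z = 262 mm, their outer faces flush with the outside of the frame (the two x-running rails run between the posts' inner faces; the two y-running rails run between the posts' inner faces). 11 slats, each 80 mm wide (x) and 24 mm thick, lie across the top of the two x-running rails, running the full 1351 mm width of the frame in y; along x they sit between the end posts with a 81 mm gap after the −x posts and between neighbouring slats, leaving 82 mm before the +x posts.


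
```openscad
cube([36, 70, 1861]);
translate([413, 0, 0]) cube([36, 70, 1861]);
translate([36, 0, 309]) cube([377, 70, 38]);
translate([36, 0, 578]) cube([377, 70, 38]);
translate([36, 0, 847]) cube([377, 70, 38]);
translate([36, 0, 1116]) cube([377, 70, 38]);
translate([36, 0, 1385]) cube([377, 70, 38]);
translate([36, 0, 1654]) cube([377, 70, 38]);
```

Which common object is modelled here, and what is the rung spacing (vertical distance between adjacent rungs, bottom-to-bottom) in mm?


A ladder. The rung spacing is 269 mm.

Two tall 36×70 posts with 6 short bars between them — a ladder. Adjacent rungs sit at z = 309 and z = 578, so the spacing is 578 − 309 = 269 mm.


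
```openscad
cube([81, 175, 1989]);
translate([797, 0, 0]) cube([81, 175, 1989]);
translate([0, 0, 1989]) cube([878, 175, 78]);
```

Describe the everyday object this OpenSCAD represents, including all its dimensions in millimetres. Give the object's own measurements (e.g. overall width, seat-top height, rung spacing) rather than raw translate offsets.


A door frame. The clear opening is 716 mm wide and 1989 mm high. Two 81 mm wide jambs, 175 mm deep, stand either side of the opening from the floor to the top of the opening. A 78 mm thick head sits across the top of both jambs, spanning the full outside width of the frame.


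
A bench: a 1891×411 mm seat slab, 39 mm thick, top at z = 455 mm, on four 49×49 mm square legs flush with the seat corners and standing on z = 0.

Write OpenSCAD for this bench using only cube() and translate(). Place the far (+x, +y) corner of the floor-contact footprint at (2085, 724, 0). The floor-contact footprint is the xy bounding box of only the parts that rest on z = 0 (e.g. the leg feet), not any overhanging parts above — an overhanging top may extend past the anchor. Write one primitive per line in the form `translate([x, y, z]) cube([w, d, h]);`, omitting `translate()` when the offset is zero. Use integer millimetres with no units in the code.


// leg_h = 455 − 39 = 416
translate([194, 313, 416]) cube([1891, 411, 39]);
translate([194, 313, 0]) cube([49, 49, 416]);
translate([194, 675, 0]) cube([49, 49, 416]);
translate([2036, 313, 0]) cube([49, 49, 416]);
translate([2036, 675, 0]) cube([49, 49, 416]);


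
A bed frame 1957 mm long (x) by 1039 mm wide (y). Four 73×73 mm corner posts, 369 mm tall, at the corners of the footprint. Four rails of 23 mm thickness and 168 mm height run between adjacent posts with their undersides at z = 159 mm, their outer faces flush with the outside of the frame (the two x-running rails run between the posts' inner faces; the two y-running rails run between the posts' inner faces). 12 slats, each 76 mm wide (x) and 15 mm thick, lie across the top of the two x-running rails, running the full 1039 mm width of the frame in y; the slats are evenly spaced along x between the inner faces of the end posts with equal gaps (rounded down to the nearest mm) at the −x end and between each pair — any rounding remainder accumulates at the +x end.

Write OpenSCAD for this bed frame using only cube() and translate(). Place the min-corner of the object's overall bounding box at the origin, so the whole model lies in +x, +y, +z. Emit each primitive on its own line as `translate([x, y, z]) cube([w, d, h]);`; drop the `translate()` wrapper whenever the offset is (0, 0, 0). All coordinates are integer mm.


cube([73, 73, 369]);
translate([0, 966, 0]) cube([73, 73, 369]);
translate([1884, 0, 0]) cube([73, 73, 369]);
translate([1884, 966, 0]) cube([73, 73, 369]);
translate([73, 0, 159]) cube([1811, 23, 168]);
translate([73, 1016, 159]) cube([1811, 23, 168]);
translate([0, 73, 159]) cube([23, 893, 168]);
translate([1934, 73, 159]) cube([23, 893, 168]);
translate([142, 0, 327]) cube([76, 1039, 15]);
translate([287, 0, 327]) cube([76, 1039, 15]);
translate([432, 0, 327]) cube([76, 1039, 15]);
translate([577, 0, 327]) cube([76, 1039, 15]);
translate([722, 0, 327]) cube([76, 1039, 15]);
translate([867, 0, 327]) cube([76, 1039, 15]);
translate([1012, 0, 327]) cube([76, 1039, 15]);
translate([1157, 0, 327]) cube([76, 1039, 15]);
translate([1302, 0, 327]) cube([76, 1039, 15]);
translate([1447, 0, 327]) cube([76, 1039, 15]);
translate([1592, 0, 327]) cube([76, 1039, 15]);
translate([1737, 0, 327]) cube([76, 1039, 15]);


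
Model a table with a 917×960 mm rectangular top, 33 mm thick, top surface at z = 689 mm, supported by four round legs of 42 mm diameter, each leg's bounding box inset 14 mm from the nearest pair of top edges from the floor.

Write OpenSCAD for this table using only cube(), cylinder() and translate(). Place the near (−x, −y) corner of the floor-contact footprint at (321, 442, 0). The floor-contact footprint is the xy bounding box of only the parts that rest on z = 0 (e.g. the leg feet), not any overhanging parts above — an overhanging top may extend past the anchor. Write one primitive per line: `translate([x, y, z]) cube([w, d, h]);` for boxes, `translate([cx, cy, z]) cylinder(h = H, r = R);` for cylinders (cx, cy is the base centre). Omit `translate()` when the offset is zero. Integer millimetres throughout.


translate([307, 428, 656]) cube([917, 960, 33]);
translate([342, 463, 0]) cylinder(h = 656, r = 21);
translate([1189, 463, 0]) cylinder(h = 656, r = 21);
translate([342, 1353, 0]) cylinder(h = 656, r = 21);
translate([1189, 1353, 0]) cylinder(h = 656, r = 21);


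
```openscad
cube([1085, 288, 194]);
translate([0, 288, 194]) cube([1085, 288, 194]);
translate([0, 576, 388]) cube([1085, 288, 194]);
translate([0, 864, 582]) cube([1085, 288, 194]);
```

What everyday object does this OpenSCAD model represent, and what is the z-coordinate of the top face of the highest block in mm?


A staircase. The total rise is 776 mm.

4 identical blocks, each offset up and back from the previous — a staircase. Each step is 194 mm tall and there are 4 of them, so the total rise is 4 × 194 = 776 mm.


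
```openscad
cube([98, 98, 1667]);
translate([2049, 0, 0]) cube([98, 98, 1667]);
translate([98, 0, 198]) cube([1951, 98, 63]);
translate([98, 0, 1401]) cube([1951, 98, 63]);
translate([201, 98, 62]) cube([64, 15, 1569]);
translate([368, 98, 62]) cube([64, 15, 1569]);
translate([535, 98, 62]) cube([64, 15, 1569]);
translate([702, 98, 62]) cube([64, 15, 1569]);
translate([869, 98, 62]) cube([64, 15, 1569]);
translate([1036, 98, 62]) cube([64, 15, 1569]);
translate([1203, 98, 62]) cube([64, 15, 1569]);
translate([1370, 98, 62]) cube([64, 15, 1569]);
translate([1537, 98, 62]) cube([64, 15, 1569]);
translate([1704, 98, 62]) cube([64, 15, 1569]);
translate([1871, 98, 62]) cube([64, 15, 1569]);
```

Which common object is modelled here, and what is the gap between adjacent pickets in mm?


A fence section. The picket gap is 103 mm.

Two posts, two rails, 11 pickets — a fence section. Span 1951 mm holds 11 pickets of 64 mm with 12 equal gaps: ⌊(1951 − 11·64) / 12⌋ = 103 mm.


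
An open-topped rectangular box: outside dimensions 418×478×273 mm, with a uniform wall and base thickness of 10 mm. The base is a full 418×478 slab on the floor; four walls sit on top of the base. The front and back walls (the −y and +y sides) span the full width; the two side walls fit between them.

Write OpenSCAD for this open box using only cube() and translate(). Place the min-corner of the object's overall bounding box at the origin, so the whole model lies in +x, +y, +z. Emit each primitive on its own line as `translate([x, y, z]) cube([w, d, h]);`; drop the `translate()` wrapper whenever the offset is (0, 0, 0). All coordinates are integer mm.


cube([418, 478, 10]);
translate([0, 0, 10]) cube([418, 10, 263]);
translate([0, 468, 10]) cube([418, 10, 263]);
translate([0, 10, 10]) cube([10, 458, 263]);
translate([408, 10, 10]) cube([10, 458, 263]);


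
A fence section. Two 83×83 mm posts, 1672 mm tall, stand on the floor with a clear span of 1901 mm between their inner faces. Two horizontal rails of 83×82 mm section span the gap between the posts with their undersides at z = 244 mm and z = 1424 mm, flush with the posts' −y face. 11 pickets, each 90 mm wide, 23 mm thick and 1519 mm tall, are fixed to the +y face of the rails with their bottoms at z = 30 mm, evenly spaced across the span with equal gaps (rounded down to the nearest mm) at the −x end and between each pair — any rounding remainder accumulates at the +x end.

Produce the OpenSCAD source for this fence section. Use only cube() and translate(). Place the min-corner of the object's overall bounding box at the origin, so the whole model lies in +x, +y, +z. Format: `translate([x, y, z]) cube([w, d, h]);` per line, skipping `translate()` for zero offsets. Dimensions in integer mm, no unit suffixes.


cube([83, 83, 1672]);
translate([1984, 0, 0]) cube([83, 83, 1672]);
translate([83, 0, 244]) cube([1901, 83, 82]);
translate([83, 0, 1424]) cube([1901, 83, 82]);
translate([158, 83, 30]) cube([90, 23, 1519]);
translate([323, 83, 30]) cube([90, 23, 1519]);
translate([488, 83, 30]) cube([90, 23, 1519]);
translate([653, 83, 30]) cube([90, 23, 1519]);
translate([818, 83, 30]) cube([90, 23, 1519]);
translate([983, 83, 30]) cube([90, 23, 1519]);
translate([1148, 83, 30]) cube([90, 23, 1519]);
translate([1313, 83, 30]) cube([90, 23, 1519]);
translate([1478, 83, 30]) cube([90, 23, 1519]);
translate([1643, 83, 30]) cube([90, 23, 1519]);
translate([1808, 83, 30]) cube([90, 23, 1519]);


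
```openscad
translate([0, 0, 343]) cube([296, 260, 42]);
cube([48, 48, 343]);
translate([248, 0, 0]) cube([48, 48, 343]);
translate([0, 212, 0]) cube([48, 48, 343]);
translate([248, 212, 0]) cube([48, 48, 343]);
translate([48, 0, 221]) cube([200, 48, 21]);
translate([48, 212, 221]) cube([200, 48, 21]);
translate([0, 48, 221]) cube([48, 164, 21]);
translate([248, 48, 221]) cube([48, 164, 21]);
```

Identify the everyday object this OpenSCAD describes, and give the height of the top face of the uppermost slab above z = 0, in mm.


A stool. The seat height is 385 mm.

A 296×260×42 slab at z = 343 on four corner posts — a stool. The seat top is 343 + 42 = 385 mm.


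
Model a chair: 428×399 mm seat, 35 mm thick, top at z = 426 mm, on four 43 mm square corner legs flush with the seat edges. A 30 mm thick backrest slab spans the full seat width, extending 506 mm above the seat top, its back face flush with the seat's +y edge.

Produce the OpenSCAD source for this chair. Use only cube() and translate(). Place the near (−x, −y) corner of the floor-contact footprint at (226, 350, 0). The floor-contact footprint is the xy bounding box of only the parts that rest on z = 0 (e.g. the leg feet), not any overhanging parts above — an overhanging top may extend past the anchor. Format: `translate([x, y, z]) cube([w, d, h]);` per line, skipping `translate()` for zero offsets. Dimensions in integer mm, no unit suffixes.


translate([226, 350, 391]) cube([428, 399, 35]);
translate([226, 350, 0]) cube([43, 43, 391]);
translate([611, 350, 0]) cube([43, 43, 391]);
translate([226, 706, 0]) cube([43, 43, 391]);
translate([611, 706, 0]) cube([43, 43, 391]);
translate([226, 719, 426]) cube([428, 30, 506]);


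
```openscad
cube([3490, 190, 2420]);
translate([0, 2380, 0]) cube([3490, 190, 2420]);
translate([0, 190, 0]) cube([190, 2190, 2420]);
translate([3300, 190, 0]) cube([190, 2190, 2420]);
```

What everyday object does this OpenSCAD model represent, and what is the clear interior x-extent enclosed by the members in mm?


A house (or room) frame. The interior width is 3110 mm.

Four 2420 mm walls enclosing a rectangle with no floor or roof — a room or house frame. Outside width is 3490 mm and wall thickness is 190 mm, so the interior width is 3490 − 2 × 190 = 3110 mm.


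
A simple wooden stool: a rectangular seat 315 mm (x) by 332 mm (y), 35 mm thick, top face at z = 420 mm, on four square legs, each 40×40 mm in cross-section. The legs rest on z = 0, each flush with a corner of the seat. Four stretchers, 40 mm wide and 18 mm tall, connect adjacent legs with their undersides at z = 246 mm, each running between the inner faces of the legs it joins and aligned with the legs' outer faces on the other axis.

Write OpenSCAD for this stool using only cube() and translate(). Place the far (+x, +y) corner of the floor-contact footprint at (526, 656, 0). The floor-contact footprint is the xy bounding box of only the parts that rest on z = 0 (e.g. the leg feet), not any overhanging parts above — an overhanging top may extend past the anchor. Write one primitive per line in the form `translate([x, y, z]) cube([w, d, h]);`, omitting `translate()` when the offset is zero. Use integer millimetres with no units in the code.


translate([211, 324, 385]) cube([315, 332, 35]);
translate([211, 324, 0]) cube([40, 40, 385]);
translate([486, 324, 0]) cube([40, 40, 385]);
translate([211, 616, 0]) cube([40, 40, 385]);
translate([486, 616, 0]) cube([40, 40, 385]);
translate([251, 324, 246]) cube([235, 40, 18]);
translate([251, 616, 246]) cube([235, 40, 18]);
translate([211, 364, 246]) cube([40, 252, 18]);
translate([486, 364, 246]) cube([40, 252, 18]);


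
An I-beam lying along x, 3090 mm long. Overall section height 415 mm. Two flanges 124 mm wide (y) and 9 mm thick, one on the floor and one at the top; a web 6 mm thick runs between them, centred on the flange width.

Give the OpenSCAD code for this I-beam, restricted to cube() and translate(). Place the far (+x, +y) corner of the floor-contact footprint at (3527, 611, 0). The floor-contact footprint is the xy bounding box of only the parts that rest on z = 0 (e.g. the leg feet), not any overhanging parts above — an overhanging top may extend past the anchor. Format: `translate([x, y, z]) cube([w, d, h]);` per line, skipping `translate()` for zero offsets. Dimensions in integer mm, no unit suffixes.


translate([437, 487, 0]) cube([3090, 124, 9]);
translate([437, 546, 9]) cube([3090, 6, 397]);
translate([437, 487, 406]) cube([3090, 124, 9]);


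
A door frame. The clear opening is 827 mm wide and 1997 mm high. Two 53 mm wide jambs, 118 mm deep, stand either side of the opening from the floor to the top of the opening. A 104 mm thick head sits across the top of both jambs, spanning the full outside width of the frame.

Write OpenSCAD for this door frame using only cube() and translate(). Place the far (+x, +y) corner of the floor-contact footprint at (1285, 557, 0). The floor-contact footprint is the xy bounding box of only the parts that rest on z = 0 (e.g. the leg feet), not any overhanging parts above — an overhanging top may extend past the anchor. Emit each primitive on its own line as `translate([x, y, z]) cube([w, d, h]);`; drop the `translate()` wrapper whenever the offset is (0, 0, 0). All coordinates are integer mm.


translate([352, 439, 0]) cube([53, 118, 1997]);
translate([1232, 439, 0]) cube([53, 118, 1997]);
translate([352, 439, 1997]) cube([933, 118, 104]);


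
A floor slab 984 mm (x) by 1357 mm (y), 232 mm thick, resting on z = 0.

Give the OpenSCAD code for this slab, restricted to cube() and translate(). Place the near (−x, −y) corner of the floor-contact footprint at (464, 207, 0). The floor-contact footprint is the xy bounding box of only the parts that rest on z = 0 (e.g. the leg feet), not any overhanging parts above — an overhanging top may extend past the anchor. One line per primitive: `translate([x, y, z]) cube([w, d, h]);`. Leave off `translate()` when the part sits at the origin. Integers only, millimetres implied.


translate([464, 207, 0]) cube([984, 1357, 232]);


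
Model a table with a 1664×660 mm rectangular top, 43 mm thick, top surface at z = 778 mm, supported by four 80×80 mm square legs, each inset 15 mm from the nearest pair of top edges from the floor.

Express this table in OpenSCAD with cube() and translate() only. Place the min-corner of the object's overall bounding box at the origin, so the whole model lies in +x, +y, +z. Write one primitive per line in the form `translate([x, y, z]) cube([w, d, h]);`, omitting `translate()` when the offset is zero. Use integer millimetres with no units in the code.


translate([0, 0, 735]) cube([1664, 660, 43]);
translate([15, 15, 0]) cube([80, 80, 735]);
translate([1569, 15, 0]) cube([80, 80, 735]);
translate([15, 565, 0]) cube([80, 80, 735]);
translate([1569, 565, 0]) cube([80, 80, 735]);


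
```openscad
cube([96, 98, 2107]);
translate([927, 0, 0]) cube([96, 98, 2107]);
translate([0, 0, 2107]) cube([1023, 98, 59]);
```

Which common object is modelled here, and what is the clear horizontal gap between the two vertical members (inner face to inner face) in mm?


A door frame. The clear opening width is 831 mm.

Two 2107 mm tall posts with a header on top — a door frame. The left jamb is 96 mm wide at x = 0; the right jamb starts at x = 927. The clear opening is 927 − 96 = 831 mm.


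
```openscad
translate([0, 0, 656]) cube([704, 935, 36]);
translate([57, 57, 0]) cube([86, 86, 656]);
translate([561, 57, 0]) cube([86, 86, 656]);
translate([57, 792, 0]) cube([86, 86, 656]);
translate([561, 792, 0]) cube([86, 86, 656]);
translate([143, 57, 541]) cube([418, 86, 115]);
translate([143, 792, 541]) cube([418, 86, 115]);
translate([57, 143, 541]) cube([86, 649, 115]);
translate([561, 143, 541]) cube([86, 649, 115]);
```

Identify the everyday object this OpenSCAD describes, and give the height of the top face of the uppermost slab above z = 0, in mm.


A table. The table height is 692 mm.

A 704×935×36 slab sits at z = 656 on four 86 mm square posts — a table. The top surface is at 656 + 36 = 692 mm.


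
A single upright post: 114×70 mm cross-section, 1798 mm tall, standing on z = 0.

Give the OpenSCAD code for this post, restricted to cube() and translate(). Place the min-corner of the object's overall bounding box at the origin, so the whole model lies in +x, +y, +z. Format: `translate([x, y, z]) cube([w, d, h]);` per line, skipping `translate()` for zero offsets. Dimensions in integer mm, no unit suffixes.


cube([114, 70, 1798]);


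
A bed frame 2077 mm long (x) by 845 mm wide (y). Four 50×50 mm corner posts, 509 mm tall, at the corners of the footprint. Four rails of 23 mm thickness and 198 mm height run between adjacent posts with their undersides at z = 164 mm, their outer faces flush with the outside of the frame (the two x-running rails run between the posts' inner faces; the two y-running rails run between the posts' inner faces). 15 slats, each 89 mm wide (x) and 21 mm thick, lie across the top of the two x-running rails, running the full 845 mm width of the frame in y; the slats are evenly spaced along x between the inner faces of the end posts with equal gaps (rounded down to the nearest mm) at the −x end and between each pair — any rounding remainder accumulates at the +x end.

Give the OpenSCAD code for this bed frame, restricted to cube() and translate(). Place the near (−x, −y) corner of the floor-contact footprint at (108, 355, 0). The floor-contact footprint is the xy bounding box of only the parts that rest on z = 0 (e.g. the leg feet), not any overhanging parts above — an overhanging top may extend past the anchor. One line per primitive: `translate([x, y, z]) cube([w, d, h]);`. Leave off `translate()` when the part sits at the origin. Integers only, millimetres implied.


translate([108, 355, 0]) cube([50, 50, 509]);
translate([108, 1150, 0]) cube([50, 50, 509]);
translate([2135, 355, 0]) cube([50, 50, 509]);
translate([2135, 1150, 0]) cube([50, 50, 509]);
translate([158, 355, 164]) cube([1977, 23, 198]);
translate([158, 1177, 164]) cube([1977, 23, 198]);
translate([108, 405, 164]) cube([23, 745, 198]);
translate([2162, 405, 164]) cube([23, 745, 198]);
translate([198, 355, 362]) cube([89, 845, 21]);
translate([327, 355, 362]) cube([89, 845, 21]);
translate([456, 355, 362]) cube([89, 845, 21]);
translate([585, 355, 362]) cube([89, 845, 21]);
translate([714, 355, 362]) cube([89, 845, 21]);
translate([843, 355, 362]) cube([89, 845, 21]);
translate([972, 355, 362]) cube([89, 845, 21]);
translate([1101, 355, 362]) cube([89, 845, 21]);
translate([1230, 355, 362]) cube([89, 845, 21]);
translate([1359, 355, 362]) cube([89, 845, 21]);
translate([1488, 355, 362]) cube([89, 845, 21]);
translate([1617, 355, 362]) cube([89, 845, 21]);
translate([1746, 355, 362]) cube([89, 845, 21]);
translate([1875, 355, 362]) cube([89, 845, 21]);
translate([2004, 355, 362]) cube([89, 845, 21]);


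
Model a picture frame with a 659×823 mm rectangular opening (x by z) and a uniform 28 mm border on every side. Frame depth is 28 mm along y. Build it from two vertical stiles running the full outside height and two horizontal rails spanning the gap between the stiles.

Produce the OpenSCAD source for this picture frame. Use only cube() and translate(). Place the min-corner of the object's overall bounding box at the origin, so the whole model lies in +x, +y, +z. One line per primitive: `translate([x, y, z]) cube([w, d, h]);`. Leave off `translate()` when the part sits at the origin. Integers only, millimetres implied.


cube([28, 28, 879]);
translate([687, 0, 0]) cube([28, 28, 879]);
translate([28, 0, 0]) cube([659, 28, 28]);
translate([28, 0, 851]) cube([659, 28, 28]);


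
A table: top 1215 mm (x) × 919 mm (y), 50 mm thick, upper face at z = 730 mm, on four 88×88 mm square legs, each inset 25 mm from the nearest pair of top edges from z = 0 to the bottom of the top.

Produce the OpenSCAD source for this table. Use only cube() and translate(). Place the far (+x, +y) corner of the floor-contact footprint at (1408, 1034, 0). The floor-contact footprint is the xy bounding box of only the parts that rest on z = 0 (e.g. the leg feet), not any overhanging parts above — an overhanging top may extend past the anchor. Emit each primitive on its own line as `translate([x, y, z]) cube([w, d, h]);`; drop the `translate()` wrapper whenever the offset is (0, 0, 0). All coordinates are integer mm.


translate([218, 140, 680]) cube([1215, 919, 50]);
translate([243, 165, 0]) cube([88, 88, 680]);
translate([1320, 165, 0]) cube([88, 88, 680]);
translate([243, 946, 0]) cube([88, 88, 680]);
translate([1320, 946, 0]) cube([88, 88, 680]);


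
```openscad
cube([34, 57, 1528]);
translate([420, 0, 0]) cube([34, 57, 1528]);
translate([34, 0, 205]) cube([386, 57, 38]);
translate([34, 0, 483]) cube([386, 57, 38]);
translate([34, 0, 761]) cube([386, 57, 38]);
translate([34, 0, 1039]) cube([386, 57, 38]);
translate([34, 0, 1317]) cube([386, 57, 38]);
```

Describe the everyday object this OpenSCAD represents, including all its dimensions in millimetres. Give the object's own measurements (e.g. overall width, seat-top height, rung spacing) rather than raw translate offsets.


A straight ladder. Two 34×57 mm vertical rails, 1528 mm tall, stand 454 mm apart (outside-to-outside) with their front faces coplanar on the −y side. 5 rungs, each 57 mm deep and 38 mm tall, span between the inner faces of the rails, front faces flush with the rails. The lowest rung's underside is at z = 205 mm and rungs are spaced 278 mm apart (underside to underside).


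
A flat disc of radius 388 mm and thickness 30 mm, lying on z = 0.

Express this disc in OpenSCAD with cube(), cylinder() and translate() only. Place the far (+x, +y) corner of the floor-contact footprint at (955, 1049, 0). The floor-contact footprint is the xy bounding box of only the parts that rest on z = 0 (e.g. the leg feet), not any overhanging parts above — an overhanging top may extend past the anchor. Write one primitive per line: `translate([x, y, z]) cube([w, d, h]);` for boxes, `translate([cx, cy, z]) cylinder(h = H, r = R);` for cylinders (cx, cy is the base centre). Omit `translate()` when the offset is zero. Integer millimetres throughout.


translate([567, 661, 0]) cylinder(h = 30, r = 388);


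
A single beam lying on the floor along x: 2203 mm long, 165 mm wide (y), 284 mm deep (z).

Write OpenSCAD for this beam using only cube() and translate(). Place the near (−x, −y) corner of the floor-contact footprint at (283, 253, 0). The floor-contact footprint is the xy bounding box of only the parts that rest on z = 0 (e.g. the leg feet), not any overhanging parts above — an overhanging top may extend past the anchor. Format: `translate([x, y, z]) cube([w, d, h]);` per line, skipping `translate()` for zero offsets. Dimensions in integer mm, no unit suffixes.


translate([283, 253, 0]) cube([2203, 165, 284]);


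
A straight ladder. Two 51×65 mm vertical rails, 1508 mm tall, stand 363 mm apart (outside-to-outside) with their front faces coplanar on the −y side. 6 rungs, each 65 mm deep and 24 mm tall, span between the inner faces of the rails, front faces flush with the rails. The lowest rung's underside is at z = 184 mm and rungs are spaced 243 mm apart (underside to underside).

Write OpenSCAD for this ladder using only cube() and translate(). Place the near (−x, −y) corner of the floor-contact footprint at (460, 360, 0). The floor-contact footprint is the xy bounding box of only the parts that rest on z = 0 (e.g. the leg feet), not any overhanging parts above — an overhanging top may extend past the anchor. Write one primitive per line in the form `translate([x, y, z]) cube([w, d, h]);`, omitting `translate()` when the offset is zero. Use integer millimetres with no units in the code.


translate([460, 360, 0]) cube([51, 65, 1508]);
translate([772, 360, 0]) cube([51, 65, 1508]);
translate([511, 360, 184]) cube([261, 65, 24]);
translate([511, 360, 427]) cube([261, 65, 24]);
translate([511, 360, 670]) cube([261, 65, 24]);
translate([511, 360, 913]) cube([261, 65, 24]);
translate([511, 360, 1156]) cube([261, 65, 24]);
translate([511, 360, 1399]) cube([261, 65, 24]);


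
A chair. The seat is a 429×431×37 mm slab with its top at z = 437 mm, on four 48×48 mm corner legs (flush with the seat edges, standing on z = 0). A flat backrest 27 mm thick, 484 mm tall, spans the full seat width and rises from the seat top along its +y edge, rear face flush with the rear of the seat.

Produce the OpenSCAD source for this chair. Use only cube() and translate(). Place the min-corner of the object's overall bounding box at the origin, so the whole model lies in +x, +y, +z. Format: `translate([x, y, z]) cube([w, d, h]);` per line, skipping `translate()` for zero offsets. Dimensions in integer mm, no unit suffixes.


// leg_h = 437 - 37 = 400
translate([0, 0, 400]) cube([429, 431, 37]);
cube([48, 48, 400]);
translate([381, 0, 0]) cube([48, 48, 400]);
translate([0, 383, 0]) cube([48, 48, 400]);
translate([381, 383, 0]) cube([48, 48, 400]);
translate([0, 404, 437]) cube([429, 27, 484]);


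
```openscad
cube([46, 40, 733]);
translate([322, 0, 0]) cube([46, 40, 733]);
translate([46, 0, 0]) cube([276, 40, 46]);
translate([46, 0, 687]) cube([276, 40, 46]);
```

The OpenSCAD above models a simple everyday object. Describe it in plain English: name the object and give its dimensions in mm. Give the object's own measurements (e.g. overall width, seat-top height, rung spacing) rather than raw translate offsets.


A rectangular picture frame lying in the x–z plane (depth along y). The opening is 276 mm wide (x) by 641 mm tall (z), surrounded by a border 46 mm wide on all four sides. The frame is 40 mm deep and is made of two full-height vertical stiles with two horizontal rails fitted between them.


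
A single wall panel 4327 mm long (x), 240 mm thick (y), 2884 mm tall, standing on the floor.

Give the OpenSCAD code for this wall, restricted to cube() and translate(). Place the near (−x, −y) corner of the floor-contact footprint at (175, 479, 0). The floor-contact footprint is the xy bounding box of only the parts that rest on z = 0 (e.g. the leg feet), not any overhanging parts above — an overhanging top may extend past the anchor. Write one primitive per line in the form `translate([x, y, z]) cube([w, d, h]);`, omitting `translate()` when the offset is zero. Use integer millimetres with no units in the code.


translate([175, 479, 0]) cube([4327, 240, 2884]);
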